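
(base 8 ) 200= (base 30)48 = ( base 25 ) 53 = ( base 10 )128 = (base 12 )A8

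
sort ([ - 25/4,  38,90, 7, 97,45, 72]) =[ - 25/4,7, 38, 45, 72 , 90 , 97] 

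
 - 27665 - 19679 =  - 47344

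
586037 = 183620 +402417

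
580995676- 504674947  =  76320729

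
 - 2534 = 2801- 5335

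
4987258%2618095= 2369163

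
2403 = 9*267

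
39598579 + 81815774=121414353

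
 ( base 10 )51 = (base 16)33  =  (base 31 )1K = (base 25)21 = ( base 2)110011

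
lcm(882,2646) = 2646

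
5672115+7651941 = 13324056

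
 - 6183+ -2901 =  - 9084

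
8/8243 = 8/8243 = 0.00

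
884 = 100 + 784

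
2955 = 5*591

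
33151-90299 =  - 57148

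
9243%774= 729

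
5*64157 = 320785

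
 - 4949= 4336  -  9285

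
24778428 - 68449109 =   -  43670681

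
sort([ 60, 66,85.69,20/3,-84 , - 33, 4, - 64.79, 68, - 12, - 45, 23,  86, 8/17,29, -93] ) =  [ - 93, - 84, - 64.79, - 45, - 33, - 12, 8/17, 4, 20/3, 23,29, 60,66,68, 85.69,86]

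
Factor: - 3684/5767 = - 2^2* 3^1*73^( - 1)*79^( - 1 )*307^1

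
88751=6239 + 82512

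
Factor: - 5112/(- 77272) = 639/9659 = 3^2*13^(  -  1)*71^1*743^(  -  1)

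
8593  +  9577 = 18170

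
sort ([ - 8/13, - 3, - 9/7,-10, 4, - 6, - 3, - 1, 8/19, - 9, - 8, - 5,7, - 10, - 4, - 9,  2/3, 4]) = [-10 , - 10,  -  9, - 9, - 8, - 6, - 5, - 4, - 3, - 3, - 9/7, - 1, - 8/13,8/19,2/3, 4, 4, 7 ]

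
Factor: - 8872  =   - 2^3*1109^1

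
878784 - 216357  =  662427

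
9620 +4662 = 14282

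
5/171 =5/171  =  0.03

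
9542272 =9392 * 1016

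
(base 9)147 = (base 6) 324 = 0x7c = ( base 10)124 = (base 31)40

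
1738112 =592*2936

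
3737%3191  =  546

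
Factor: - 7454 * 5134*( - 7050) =2^3*3^1*5^2*17^1*47^1*151^1*3727^1 =269795293800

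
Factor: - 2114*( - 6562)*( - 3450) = -2^3*3^1*5^2*7^1*17^1*23^1*151^1*193^1= -47858634600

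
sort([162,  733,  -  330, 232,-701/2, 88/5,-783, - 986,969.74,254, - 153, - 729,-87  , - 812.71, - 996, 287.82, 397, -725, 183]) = [ - 996, - 986, -812.71, - 783, -729,- 725, - 701/2, - 330, - 153, - 87, 88/5 , 162,183,232, 254,287.82,397, 733, 969.74 ]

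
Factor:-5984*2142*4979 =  -2^6 * 3^2*7^1*11^1 * 13^1*17^2*383^1 = -  63819467712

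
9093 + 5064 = 14157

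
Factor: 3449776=2^4*11^1*17^1*1153^1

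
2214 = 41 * 54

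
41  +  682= 723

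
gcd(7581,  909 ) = 3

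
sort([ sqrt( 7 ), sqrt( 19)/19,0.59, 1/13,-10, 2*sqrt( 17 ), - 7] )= [ -10, - 7, 1/13,sqrt(19)/19,0.59,  sqrt ( 7), 2*sqrt(17 ) ] 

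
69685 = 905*77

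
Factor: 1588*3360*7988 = 2^9*3^1*5^1 *7^1* 397^1* 1997^1 = 42621411840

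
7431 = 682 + 6749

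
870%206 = 46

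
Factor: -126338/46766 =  - 67^( - 1)*181^1 = -181/67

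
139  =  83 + 56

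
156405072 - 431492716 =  - 275087644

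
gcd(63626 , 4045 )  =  1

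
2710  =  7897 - 5187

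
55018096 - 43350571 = 11667525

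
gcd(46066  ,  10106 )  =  62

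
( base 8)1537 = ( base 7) 2342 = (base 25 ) 19d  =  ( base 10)863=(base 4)31133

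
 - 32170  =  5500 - 37670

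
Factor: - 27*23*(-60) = 37260 = 2^2 * 3^4*5^1*23^1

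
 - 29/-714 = 29/714 = 0.04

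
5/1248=5/1248  =  0.00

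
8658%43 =15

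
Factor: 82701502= 2^1*13^2*307^1*797^1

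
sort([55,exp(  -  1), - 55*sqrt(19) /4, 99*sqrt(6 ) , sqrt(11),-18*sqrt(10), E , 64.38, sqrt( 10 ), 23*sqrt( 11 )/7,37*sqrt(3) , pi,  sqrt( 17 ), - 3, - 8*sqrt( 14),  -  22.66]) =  [ - 55*sqrt(19) /4, - 18*sqrt ( 10), - 8*sqrt(14 ), - 22.66, - 3, exp( - 1),E, pi, sqrt( 10),sqrt(11 ), sqrt( 17 ),23*sqrt(11 ) /7,55,37*sqrt( 3 ),64.38,99*sqrt(6)]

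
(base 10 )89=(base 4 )1121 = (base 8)131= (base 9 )108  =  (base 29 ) 32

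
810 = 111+699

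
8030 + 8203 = 16233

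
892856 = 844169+48687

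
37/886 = 37/886 = 0.04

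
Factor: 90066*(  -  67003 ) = -6034692198 = - 2^1*3^1*17^1*883^1 * 67003^1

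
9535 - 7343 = 2192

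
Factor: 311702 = 2^1* 155851^1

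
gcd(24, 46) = 2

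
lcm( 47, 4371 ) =4371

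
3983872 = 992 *4016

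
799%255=34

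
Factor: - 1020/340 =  - 3^1 = - 3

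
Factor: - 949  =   - 13^1*73^1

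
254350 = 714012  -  459662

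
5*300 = 1500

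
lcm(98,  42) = 294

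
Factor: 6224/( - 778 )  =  -8  =  -2^3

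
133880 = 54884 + 78996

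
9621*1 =9621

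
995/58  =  17 + 9/58=   17.16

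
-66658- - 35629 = -31029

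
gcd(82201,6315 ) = 1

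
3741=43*87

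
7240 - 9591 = - 2351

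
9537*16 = 152592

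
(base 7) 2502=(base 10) 933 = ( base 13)56A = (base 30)113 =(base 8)1645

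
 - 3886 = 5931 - 9817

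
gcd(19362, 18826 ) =2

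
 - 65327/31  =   - 65327/31= -  2107.32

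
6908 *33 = 227964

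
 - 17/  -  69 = 17/69 = 0.25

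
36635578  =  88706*413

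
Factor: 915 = 3^1*5^1*61^1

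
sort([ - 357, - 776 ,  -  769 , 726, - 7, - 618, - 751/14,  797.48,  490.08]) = [ - 776,-769,  -  618, - 357,  -  751/14,-7, 490.08,726  ,  797.48]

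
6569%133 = 52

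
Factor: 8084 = 2^2 * 43^1 * 47^1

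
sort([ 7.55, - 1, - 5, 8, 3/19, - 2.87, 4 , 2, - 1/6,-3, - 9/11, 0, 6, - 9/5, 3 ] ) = [- 5, - 3,-2.87  , - 9/5, - 1, - 9/11, - 1/6,  0,3/19, 2, 3, 4,6,7.55,  8 ] 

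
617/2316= 617/2316 = 0.27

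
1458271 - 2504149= - 1045878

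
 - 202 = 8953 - 9155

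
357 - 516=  - 159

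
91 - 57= 34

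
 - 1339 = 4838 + -6177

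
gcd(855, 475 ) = 95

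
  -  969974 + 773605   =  -196369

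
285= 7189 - 6904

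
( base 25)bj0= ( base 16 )1CB6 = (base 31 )7K3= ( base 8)16266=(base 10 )7350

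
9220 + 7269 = 16489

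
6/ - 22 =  - 1 + 8/11 = - 0.27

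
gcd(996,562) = 2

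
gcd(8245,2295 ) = 85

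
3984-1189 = 2795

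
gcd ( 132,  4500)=12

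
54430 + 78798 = 133228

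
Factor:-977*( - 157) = 153389 = 157^1*977^1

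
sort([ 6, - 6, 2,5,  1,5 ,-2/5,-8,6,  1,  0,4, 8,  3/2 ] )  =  [-8,  -  6, - 2/5, 0,1, 1,3/2,2,4, 5  ,  5, 6, 6, 8]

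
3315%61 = 21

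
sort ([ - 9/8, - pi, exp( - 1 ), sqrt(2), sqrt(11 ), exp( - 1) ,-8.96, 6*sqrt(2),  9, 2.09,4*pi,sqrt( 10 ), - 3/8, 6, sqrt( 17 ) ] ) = [-8.96,  -  pi,  -  9/8, - 3/8, exp(-1) , exp(- 1),sqrt(2),2.09, sqrt( 10 ) , sqrt( 11), sqrt (17 ),  6,6*sqrt(2 ), 9 , 4*  pi]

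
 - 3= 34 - 37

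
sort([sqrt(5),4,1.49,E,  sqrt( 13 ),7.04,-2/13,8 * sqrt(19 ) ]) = [-2/13,1.49 , sqrt ( 5),E, sqrt (13 ),  4,7.04,  8*sqrt(19)]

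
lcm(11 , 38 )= 418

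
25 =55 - 30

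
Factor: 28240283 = 367^1*76949^1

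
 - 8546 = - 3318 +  - 5228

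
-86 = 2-88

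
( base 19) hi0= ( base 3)22212222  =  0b1100101001111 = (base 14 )250B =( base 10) 6479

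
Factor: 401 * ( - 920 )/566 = - 2^2 * 5^1*  23^1*283^( - 1 )*401^1  =  - 184460/283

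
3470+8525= 11995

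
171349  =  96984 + 74365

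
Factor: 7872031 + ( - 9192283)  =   - 1320252=- 2^2*3^1*269^1* 409^1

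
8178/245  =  33 + 93/245 = 33.38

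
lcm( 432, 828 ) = 9936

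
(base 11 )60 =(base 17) 3F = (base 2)1000010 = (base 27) 2C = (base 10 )66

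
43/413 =43/413 =0.10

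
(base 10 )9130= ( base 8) 21652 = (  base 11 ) 6950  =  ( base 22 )IJ0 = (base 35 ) 7FU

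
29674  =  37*802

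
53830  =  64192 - 10362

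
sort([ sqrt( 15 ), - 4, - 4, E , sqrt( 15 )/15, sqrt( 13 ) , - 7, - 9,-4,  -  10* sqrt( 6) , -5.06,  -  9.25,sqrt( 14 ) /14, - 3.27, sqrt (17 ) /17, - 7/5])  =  [ - 10* sqrt (6),- 9.25, - 9, - 7, - 5.06, - 4,-4, - 4 ,- 3.27, - 7/5, sqrt( 17 ) /17,  sqrt(15 ) /15,sqrt (14 ) /14, E,sqrt(  13),sqrt( 15 )]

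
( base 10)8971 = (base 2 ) 10001100001011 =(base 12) 5237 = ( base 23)gm1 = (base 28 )BCB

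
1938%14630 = 1938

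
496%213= 70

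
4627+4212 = 8839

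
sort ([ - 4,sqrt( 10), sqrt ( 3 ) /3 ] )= [ - 4,sqrt(3 ) /3 , sqrt( 10 ) ] 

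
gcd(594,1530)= 18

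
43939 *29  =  1274231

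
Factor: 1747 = 1747^1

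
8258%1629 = 113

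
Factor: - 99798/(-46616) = 49899/23308 = 2^( - 2 )*3^1*5827^( - 1 ) * 16633^1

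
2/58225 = 2/58225  =  0.00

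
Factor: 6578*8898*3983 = 2^2*3^1*7^1*11^1*13^1*23^1*569^1*1483^1 = 233129148252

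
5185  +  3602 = 8787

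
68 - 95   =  -27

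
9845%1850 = 595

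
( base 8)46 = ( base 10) 38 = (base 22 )1G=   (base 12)32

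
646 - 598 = 48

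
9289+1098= 10387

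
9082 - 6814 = 2268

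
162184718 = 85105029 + 77079689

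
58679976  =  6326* 9276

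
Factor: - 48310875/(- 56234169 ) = 5367875/6248241 = 3^ ( - 2)*5^3*173^( - 1) * 4013^( - 1) * 42943^1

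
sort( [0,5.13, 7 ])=[0,5.13,7 ]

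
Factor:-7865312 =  - 2^5 *7^1*13^1*37^1*73^1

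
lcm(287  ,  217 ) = 8897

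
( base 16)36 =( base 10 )54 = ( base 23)28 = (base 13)42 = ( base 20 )2E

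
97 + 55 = 152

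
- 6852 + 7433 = 581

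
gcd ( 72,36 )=36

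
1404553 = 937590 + 466963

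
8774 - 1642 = 7132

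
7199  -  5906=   1293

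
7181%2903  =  1375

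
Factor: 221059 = 221059^1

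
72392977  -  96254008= -23861031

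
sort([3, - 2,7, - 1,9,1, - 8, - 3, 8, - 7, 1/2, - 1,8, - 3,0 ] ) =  [ - 8,  -  7,-3, - 3  , - 2,-1, - 1, 0 , 1/2,1,3, 7,8, 8,  9 ] 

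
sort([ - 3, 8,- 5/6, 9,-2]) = [ - 3, - 2 , - 5/6, 8, 9 ]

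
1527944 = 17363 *88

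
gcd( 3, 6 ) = 3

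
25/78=25/78 = 0.32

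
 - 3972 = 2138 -6110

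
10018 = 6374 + 3644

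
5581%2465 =651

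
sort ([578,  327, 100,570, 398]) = [ 100,327,398,570, 578 ] 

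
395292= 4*98823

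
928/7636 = 232/1909 = 0.12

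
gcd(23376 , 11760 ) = 48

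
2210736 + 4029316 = 6240052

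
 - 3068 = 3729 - 6797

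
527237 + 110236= 637473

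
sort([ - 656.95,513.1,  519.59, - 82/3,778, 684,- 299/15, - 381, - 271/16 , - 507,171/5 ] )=[ - 656.95,- 507, - 381, - 82/3, - 299/15, - 271/16, 171/5,  513.1, 519.59,684, 778 ] 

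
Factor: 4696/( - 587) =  - 8 =- 2^3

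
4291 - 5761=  - 1470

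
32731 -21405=11326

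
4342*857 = 3721094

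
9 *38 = 342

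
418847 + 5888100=6306947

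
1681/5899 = 1681/5899=0.28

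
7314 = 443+6871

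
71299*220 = 15685780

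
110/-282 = -1 + 86/141=- 0.39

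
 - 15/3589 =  -1  +  3574/3589 = - 0.00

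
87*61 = 5307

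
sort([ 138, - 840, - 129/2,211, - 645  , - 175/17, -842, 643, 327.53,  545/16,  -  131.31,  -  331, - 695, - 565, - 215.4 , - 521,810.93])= [ - 842,-840,-695, - 645, - 565, - 521, - 331, - 215.4,-131.31, - 129/2, - 175/17, 545/16 , 138,211,  327.53 , 643, 810.93] 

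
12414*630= 7820820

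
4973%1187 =225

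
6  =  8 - 2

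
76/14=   38/7 =5.43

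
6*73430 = 440580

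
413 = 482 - 69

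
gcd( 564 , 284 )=4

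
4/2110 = 2/1055 = 0.00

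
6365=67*95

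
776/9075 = 776/9075 = 0.09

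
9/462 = 3/154 =0.02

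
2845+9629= 12474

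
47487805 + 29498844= 76986649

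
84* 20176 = 1694784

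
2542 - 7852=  - 5310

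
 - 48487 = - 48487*1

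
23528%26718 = 23528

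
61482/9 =6831 + 1/3 = 6831.33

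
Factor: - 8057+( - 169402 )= -177459 =- 3^1* 149^1*  397^1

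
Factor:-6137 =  - 17^1*19^2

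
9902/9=1100 + 2/9=1100.22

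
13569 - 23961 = - 10392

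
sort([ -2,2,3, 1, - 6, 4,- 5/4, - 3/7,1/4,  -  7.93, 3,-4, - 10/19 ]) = [-7.93,  -  6,-4, -2, - 5/4,-10/19,-3/7,1/4,1,2,3,3,4 ]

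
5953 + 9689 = 15642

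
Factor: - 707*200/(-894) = 2^2*3^( - 1)*5^2*7^1*101^1*149^(-1) = 70700/447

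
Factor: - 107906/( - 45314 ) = 139^( - 1)*331^1 =331/139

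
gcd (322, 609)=7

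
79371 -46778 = 32593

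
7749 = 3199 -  - 4550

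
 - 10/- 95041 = 10/95041  =  0.00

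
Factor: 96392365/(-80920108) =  - 2^ ( - 2) * 5^1 * 127^1*599^( - 1) * 33773^ ( - 1 ) * 151799^1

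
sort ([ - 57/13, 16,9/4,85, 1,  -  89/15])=[ - 89/15 , - 57/13, 1,9/4 , 16, 85]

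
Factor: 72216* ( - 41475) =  - 2995158600 = - 2^3* 3^3*5^2*7^1*17^1*59^1*79^1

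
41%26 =15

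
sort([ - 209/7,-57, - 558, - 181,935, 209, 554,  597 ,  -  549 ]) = [-558, - 549,  -  181, - 57,  -  209/7, 209 , 554, 597, 935]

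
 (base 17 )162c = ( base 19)ia5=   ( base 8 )15045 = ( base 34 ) 5QT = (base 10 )6693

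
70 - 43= 27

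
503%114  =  47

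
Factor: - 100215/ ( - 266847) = 255/679= 3^1* 5^1*7^( - 1)*17^1*97^ ( - 1)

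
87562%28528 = 1978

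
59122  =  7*8446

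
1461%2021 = 1461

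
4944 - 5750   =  -806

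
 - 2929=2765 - 5694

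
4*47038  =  188152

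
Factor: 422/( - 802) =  - 211/401 = - 211^1 * 401^( - 1 )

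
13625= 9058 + 4567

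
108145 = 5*21629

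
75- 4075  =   - 4000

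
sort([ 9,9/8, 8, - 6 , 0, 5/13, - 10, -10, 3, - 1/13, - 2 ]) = [ - 10, - 10, - 6,- 2, - 1/13,0, 5/13, 9/8, 3,8, 9]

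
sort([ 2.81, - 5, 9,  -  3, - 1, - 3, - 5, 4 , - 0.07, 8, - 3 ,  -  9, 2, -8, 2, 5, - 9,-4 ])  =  [ - 9, - 9 , - 8,-5, - 5, - 4,-3, - 3, - 3, - 1,-0.07, 2, 2, 2.81, 4, 5 , 8, 9] 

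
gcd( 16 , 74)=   2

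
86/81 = 1 + 5/81= 1.06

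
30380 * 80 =2430400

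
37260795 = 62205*599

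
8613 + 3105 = 11718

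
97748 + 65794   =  163542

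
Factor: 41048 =2^3*7^1*733^1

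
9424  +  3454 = 12878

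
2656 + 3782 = 6438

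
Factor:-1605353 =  -29^1*197^1 * 281^1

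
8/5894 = 4/2947 = 0.00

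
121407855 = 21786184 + 99621671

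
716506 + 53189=769695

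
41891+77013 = 118904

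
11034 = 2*5517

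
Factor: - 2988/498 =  - 6  =  -2^1*3^1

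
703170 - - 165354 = 868524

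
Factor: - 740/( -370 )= 2  =  2^1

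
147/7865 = 147/7865=0.02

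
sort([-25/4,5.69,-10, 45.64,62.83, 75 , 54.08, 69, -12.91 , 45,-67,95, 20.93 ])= [-67, - 12.91,-10, - 25/4, 5.69,20.93, 45,45.64 , 54.08, 62.83 , 69, 75,  95 ]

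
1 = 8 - 7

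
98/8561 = 14/1223= 0.01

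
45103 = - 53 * ( - 851 )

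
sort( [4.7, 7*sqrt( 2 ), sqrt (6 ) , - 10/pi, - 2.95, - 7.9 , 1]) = [ - 7.9,  -  10/pi,-2.95, 1, sqrt(6), 4.7,7*sqrt(2)]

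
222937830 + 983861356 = 1206799186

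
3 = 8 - 5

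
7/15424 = 7/15424 = 0.00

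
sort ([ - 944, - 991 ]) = [ - 991, - 944] 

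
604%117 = 19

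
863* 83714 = 72245182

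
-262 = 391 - 653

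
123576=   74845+48731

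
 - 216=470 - 686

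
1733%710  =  313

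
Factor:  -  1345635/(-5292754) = 2^(-1 )*3^2 * 5^1*17^1 *19^( - 1) * 31^(-1 )*1759^1* 4493^(-1) 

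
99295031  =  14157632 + 85137399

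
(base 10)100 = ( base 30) 3A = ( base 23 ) 48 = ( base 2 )1100100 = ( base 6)244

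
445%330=115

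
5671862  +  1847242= 7519104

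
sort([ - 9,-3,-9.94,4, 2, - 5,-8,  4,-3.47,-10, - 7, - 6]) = [ - 10, - 9.94 ,-9, - 8,  -  7, - 6, - 5, - 3.47, - 3, 2, 4, 4]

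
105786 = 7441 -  - 98345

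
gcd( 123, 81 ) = 3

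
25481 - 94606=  -69125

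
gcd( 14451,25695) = 3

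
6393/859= 6393/859 = 7.44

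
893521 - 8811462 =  - 7917941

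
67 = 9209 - 9142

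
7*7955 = 55685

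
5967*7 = 41769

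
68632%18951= 11779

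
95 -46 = 49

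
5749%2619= 511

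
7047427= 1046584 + 6000843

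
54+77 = 131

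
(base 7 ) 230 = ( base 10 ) 119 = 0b1110111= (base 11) A9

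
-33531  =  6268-39799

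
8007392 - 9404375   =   - 1396983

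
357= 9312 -8955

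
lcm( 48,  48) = 48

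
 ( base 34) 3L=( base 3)11120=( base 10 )123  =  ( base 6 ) 323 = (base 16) 7B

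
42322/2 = 21161 = 21161.00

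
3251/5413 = 3251/5413 = 0.60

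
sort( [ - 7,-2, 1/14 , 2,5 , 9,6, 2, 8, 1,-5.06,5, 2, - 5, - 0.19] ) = [ - 7, - 5.06, - 5,-2,-0.19, 1/14 , 1,  2, 2, 2, 5, 5,6, 8, 9]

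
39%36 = 3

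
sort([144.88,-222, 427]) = [  -  222,144.88, 427 ] 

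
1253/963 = 1253/963= 1.30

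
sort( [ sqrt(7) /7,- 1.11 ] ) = [-1.11, sqrt( 7)/7]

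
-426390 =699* ( - 610)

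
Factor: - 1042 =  - 2^1*521^1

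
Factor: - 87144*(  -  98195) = 2^3*3^1*5^1*41^1*479^1 * 3631^1 = 8557105080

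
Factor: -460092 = - 2^2*3^1*23^1*1667^1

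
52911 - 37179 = 15732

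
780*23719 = 18500820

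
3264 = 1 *3264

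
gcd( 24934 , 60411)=13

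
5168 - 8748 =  - 3580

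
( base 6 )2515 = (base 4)21233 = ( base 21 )18E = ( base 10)623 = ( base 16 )26F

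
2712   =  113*24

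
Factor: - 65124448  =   - 2^5*109^1*18671^1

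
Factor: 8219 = 8219^1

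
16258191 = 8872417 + 7385774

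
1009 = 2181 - 1172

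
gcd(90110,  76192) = 2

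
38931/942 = 41+103/314 = 41.33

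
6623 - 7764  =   - 1141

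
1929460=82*23530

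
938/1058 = 469/529 = 0.89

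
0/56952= 0 = 0.00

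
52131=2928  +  49203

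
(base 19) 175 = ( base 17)1C6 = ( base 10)499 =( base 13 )2C5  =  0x1F3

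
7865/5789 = 7865/5789 = 1.36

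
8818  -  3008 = 5810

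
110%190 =110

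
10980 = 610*18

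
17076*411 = 7018236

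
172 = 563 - 391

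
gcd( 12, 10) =2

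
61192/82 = 746  +  10/41 = 746.24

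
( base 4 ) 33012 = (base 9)1283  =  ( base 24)1G6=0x3C6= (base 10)966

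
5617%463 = 61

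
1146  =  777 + 369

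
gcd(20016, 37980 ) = 36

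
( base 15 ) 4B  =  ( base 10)71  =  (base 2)1000111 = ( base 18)3H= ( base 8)107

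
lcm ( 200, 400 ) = 400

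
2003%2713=2003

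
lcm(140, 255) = 7140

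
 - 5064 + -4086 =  -9150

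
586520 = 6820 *86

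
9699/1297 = 9699/1297 = 7.48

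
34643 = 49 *707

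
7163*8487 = 60792381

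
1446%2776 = 1446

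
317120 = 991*320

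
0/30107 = 0= 0.00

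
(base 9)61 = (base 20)2f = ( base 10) 55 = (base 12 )47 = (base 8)67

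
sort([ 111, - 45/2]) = [ - 45/2,111]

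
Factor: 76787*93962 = 7215060094 = 2^1*11^1*31^1*2477^1 * 4271^1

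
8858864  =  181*48944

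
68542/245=279 + 187/245 = 279.76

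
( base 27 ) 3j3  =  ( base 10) 2703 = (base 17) 960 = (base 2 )101010001111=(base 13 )12CC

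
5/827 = 5/827 = 0.01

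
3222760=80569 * 40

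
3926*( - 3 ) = - 11778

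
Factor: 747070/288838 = 5^1*11^ ( - 1)*19^( - 1 )*691^( - 1)*74707^1 = 373535/144419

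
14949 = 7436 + 7513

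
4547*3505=15937235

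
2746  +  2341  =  5087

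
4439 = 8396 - 3957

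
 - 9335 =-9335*1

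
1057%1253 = 1057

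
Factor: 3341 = 13^1* 257^1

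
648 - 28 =620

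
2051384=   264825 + 1786559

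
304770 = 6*50795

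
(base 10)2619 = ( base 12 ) 1623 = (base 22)591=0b101000111011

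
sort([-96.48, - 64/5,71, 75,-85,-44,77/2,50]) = [ - 96.48, - 85,  -  44,-64/5, 77/2, 50 , 71, 75]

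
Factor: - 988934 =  -2^1*643^1*769^1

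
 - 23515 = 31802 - 55317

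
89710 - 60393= 29317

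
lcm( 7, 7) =7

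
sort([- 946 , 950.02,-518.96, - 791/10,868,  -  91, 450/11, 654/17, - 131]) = [-946, - 518.96,-131, -91, - 791/10,654/17,  450/11,868, 950.02 ]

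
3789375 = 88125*43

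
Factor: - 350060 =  -2^2 * 5^1*23^1*761^1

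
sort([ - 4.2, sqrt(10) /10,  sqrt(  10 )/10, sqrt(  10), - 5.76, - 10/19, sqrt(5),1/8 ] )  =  [ - 5.76 , - 4.2 , - 10/19,1/8, sqrt( 10)/10, sqrt( 10) /10,  sqrt( 5),sqrt( 10 ) ]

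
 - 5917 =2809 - 8726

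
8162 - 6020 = 2142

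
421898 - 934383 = - 512485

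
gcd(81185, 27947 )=1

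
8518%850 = 18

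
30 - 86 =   -  56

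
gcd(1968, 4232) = 8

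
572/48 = 143/12 = 11.92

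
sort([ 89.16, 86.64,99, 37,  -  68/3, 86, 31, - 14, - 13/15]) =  [ - 68/3, - 14, - 13/15, 31, 37, 86, 86.64  ,  89.16,99]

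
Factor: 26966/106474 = 97/383 = 97^1*383^( - 1 ) 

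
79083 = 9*8787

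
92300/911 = 92300/911  =  101.32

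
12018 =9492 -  - 2526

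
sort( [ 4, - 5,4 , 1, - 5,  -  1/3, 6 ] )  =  [ - 5, - 5, - 1/3,  1,4, 4, 6] 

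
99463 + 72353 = 171816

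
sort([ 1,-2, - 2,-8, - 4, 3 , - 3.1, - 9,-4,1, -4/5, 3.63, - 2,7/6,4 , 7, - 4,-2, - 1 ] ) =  [ - 9, - 8, - 4, - 4,  -  4, - 3.1 ,-2 ,-2,-2,-2,-1,-4/5, 1, 1, 7/6, 3, 3.63, 4,  7] 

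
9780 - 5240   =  4540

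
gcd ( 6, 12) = 6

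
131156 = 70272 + 60884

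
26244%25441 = 803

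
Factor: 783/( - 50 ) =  - 2^( - 1)*3^3*5^( - 2)*29^1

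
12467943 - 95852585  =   - 83384642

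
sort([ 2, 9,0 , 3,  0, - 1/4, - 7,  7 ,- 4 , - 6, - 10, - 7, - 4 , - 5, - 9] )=[ - 10, - 9, -7,-7,-6,  -  5, - 4, - 4, - 1/4,  0,0,2,3, 7, 9]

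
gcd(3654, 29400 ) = 42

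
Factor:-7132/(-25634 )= 3566/12817=2^1*7^( - 1 ) * 1783^1*1831^(  -  1) 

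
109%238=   109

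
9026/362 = 4513/181 = 24.93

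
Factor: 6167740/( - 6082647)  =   - 2^2*3^( - 1)*5^1*137^1*2251^1*2027549^(-1 ) 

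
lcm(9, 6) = 18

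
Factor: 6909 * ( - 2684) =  - 18543756 = - 2^2*3^1*7^2*11^1*47^1 * 61^1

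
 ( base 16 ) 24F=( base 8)1117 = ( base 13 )366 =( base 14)303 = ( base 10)591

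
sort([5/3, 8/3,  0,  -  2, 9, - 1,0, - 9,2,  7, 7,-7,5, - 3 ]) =[-9, - 7,-3,  -  2,-1,0, 0, 5/3,2,  8/3,  5,  7,  7 , 9 ] 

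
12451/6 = 12451/6  =  2075.17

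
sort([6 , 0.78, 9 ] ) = [0.78,6, 9]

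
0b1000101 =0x45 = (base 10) 69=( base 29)2B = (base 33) 23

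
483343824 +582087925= 1065431749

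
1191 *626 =745566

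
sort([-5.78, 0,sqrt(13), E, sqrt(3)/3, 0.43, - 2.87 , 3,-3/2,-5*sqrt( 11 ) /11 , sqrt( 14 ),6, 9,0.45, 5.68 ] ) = [ - 5.78, - 2.87, - 5*sqrt( 11)/11,  -  3/2, 0, 0.43, 0.45, sqrt ( 3 ) /3,E, 3, sqrt( 13), sqrt( 14), 5.68,6, 9 ]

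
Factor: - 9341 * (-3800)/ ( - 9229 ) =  - 2^3*5^2 * 11^(-1 )* 19^1*839^( - 1) * 9341^1 = -  35495800/9229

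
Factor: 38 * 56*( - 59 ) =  - 2^4*7^1*19^1*59^1=- 125552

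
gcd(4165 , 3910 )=85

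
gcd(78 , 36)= 6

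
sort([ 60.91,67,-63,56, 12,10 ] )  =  [ - 63,10, 12,  56 , 60.91,67 ]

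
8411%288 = 59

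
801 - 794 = 7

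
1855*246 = 456330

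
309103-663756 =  - 354653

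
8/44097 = 8/44097 = 0.00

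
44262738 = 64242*689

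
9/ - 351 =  - 1/39 = - 0.03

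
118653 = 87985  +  30668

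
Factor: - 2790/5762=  - 1395/2881 = -  3^2*5^1*31^1*43^( - 1)*67^( - 1) 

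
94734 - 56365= 38369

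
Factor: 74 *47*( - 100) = -347800 = - 2^3*5^2*37^1*47^1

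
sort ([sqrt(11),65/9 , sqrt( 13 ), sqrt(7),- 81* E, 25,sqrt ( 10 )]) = [ - 81 * E,sqrt(7 ),sqrt (10),sqrt( 11),sqrt(13),  65/9, 25]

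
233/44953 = 233/44953  =  0.01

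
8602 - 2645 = 5957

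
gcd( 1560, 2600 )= 520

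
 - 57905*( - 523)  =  30284315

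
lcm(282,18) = 846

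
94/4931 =94/4931 =0.02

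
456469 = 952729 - 496260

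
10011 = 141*71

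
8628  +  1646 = 10274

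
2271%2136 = 135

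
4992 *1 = 4992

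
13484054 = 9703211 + 3780843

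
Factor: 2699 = 2699^1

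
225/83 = 2 + 59/83 = 2.71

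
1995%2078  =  1995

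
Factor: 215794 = 2^1*107897^1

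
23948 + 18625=42573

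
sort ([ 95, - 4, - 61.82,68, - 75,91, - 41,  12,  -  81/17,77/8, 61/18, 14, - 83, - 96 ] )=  [ - 96, - 83, - 75,-61.82,-41 , -81/17, - 4, 61/18,77/8,12,  14, 68,91, 95]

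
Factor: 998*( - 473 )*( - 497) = 2^1*7^1*11^1*43^1*71^1 * 499^1 = 234610838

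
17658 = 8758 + 8900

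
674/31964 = 337/15982 = 0.02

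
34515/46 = 34515/46 = 750.33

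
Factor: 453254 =2^1 * 17^1 * 13331^1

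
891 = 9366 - 8475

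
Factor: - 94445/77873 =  - 5^1*13^1*43^( - 1 )*1453^1 * 1811^(-1 ) 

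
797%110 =27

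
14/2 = 7 = 7.00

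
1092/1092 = 1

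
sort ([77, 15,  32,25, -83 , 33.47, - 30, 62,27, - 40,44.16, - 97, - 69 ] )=[- 97,-83, - 69,- 40, - 30, 15,25, 27,  32, 33.47,  44.16, 62,77 ] 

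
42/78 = 7/13 = 0.54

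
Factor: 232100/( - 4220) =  - 5^1 *11^1 = - 55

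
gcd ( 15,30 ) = 15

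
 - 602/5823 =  - 1+5221/5823 = -0.10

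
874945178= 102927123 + 772018055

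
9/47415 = 3/15805=   0.00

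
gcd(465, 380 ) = 5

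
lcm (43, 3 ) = 129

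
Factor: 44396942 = 2^1*641^1*34631^1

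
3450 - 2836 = 614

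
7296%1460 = 1456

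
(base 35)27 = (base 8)115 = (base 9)85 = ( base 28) 2L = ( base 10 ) 77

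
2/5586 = 1/2793 = 0.00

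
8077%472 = 53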